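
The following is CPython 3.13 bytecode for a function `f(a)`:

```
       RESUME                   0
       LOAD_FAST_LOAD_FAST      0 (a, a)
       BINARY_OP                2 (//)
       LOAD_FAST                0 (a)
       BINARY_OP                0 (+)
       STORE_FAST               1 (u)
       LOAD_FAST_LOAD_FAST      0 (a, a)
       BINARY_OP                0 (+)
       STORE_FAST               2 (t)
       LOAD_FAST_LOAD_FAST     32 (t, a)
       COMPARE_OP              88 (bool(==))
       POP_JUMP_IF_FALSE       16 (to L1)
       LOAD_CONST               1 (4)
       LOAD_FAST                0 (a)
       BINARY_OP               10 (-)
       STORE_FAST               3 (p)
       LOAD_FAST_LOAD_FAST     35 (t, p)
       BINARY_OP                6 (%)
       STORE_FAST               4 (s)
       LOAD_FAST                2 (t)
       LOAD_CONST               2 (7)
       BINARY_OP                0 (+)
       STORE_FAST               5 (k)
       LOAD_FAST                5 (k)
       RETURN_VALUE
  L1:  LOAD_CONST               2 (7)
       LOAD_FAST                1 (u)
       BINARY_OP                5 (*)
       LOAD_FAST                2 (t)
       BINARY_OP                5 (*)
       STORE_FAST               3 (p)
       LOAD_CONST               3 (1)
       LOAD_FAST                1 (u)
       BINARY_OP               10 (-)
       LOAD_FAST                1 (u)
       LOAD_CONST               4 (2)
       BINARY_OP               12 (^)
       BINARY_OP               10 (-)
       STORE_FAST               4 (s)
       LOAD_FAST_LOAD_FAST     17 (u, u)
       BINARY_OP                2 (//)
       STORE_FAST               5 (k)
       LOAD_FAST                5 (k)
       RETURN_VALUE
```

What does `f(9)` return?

1

LOAD_FAST_LOAD_FAST a,a → push 9,9. Stack: [9, 9]
BINARY_OP // → 9 // 9 = 1. Stack: [1]
LOAD_FAST a → push 9. Stack: [1, 9]
BINARY_OP + → 1 + 9 = 10. Stack: [10]
STORE_FAST u → u=10. Stack: []
LOAD_FAST_LOAD_FAST a,a → push 9,9. Stack: [9, 9]
BINARY_OP + → 9 + 9 = 18. Stack: [18]
STORE_FAST t → t=18. Stack: []
LOAD_FAST_LOAD_FAST t,a → push 18,9. Stack: [18, 9]
COMPARE_OP bool(==) → 18 vs 9 = False. Stack: [False]
POP_JUMP_IF_FALSE → pop False; jump. Stack: []
LOAD_CONST → push 7. Stack: [7]
LOAD_FAST u → push 10. Stack: [7, 10]
BINARY_OP * → 7 * 10 = 70. Stack: [70]
LOAD_FAST t → push 18. Stack: [70, 18]
BINARY_OP * → 70 * 18 = 1260. Stack: [1260]
STORE_FAST p → p=1260. Stack: []
LOAD_CONST → push 1. Stack: [1]
LOAD_FAST u → push 10. Stack: [1, 10]
BINARY_OP - → 1 - 10 = -9. Stack: [-9]
LOAD_FAST u → push 10. Stack: [-9, 10]
LOAD_CONST → push 2. Stack: [-9, 10, 2]
BINARY_OP ^ → 10 ^ 2 = 8. Stack: [-9, 8]
BINARY_OP - → -9 - 8 = -17. Stack: [-17]
STORE_FAST s → s=-17. Stack: []
LOAD_FAST_LOAD_FAST u,u → push 10,10. Stack: [10, 10]
BINARY_OP // → 10 // 10 = 1. Stack: [1]
STORE_FAST k → k=1. Stack: []
LOAD_FAST k → push 1. Stack: [1]
RETURN_VALUE → return 1.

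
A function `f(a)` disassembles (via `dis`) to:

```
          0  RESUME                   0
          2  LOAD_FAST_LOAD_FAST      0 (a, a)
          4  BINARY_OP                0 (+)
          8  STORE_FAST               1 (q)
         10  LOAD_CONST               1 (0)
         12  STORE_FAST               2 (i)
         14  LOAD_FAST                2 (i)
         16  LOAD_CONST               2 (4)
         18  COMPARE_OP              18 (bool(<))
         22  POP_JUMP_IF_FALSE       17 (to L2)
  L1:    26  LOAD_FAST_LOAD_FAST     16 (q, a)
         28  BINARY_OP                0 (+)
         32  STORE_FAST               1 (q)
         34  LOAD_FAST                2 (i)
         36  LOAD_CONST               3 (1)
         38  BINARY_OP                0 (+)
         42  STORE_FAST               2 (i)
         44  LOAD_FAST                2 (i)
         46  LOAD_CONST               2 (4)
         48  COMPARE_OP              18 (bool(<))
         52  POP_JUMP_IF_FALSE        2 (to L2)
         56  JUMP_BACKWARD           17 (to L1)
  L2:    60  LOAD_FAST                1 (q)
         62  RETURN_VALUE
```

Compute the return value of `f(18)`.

108

LOAD_FAST_LOAD_FAST a,a → push 18,18. Stack: [18, 18]
BINARY_OP + → 18 + 18 = 36. Stack: [36]
STORE_FAST q → q=36. Stack: []
LOAD_CONST → push 0. Stack: [0]
STORE_FAST i → i=0. Stack: []
LOAD_FAST i → push 0. Stack: [0]
LOAD_CONST → push 4. Stack: [0, 4]
COMPARE_OP bool(<) → 0 vs 4 = True. Stack: [True]
POP_JUMP_IF_FALSE → pop True; no jump. Stack: []
LOAD_FAST_LOAD_FAST q,a → push 36,18. Stack: [36, 18]
BINARY_OP + → 36 + 18 = 54. Stack: [54]
STORE_FAST q → q=54. Stack: []
LOAD_FAST i → push 0. Stack: [0]
LOAD_CONST → push 1. Stack: [0, 1]
BINARY_OP + → 0 + 1 = 1. Stack: [1]
STORE_FAST i → i=1. Stack: []
LOAD_FAST i → push 1. Stack: [1]
LOAD_CONST → push 4. Stack: [1, 4]
COMPARE_OP bool(<) → 1 vs 4 = True. Stack: [True]
POP_JUMP_IF_FALSE → pop True; no jump. Stack: []
LOAD_FAST_LOAD_FAST q,a → push 54,18. Stack: [54, 18]
BINARY_OP + → 54 + 18 = 72. Stack: [72]
STORE_FAST q → q=72. Stack: []
LOAD_FAST i → push 1. Stack: [1]
LOAD_CONST → push 1. Stack: [1, 1]
BINARY_OP + → 1 + 1 = 2. Stack: [2]
STORE_FAST i → i=2. Stack: []
LOAD_FAST i → push 2. Stack: [2]
LOAD_CONST → push 4. Stack: [2, 4]
COMPARE_OP bool(<) → 2 vs 4 = True. Stack: [True]
POP_JUMP_IF_FALSE → pop True; no jump. Stack: []
LOAD_FAST_LOAD_FAST q,a → push 72,18. Stack: [72, 18]
BINARY_OP + → 72 + 18 = 90. Stack: [90]
STORE_FAST q → q=90. Stack: []
LOAD_FAST i → push 2. Stack: [2]
LOAD_CONST → push 1. Stack: [2, 1]
BINARY_OP + → 2 + 1 = 3. Stack: [3]
STORE_FAST i → i=3. Stack: []
LOAD_FAST i → push 3. Stack: [3]
LOAD_CONST → push 4. Stack: [3, 4]
COMPARE_OP bool(<) → 3 vs 4 = True. Stack: [True]
POP_JUMP_IF_FALSE → pop True; no jump. Stack: []
LOAD_FAST_LOAD_FAST q,a → push 90,18. Stack: [90, 18]
BINARY_OP + → 90 + 18 = 108. Stack: [108]
STORE_FAST q → q=108. Stack: []
LOAD_FAST i → push 3. Stack: [3]
LOAD_CONST → push 1. Stack: [3, 1]
BINARY_OP + → 3 + 1 = 4. Stack: [4]
STORE_FAST i → i=4. Stack: []
LOAD_FAST i → push 4. Stack: [4]
LOAD_CONST → push 4. Stack: [4, 4]
COMPARE_OP bool(<) → 4 vs 4 = False. Stack: [False]
POP_JUMP_IF_FALSE → pop False; jump. Stack: []
LOAD_FAST q → push 108. Stack: [108]
RETURN_VALUE → return 108.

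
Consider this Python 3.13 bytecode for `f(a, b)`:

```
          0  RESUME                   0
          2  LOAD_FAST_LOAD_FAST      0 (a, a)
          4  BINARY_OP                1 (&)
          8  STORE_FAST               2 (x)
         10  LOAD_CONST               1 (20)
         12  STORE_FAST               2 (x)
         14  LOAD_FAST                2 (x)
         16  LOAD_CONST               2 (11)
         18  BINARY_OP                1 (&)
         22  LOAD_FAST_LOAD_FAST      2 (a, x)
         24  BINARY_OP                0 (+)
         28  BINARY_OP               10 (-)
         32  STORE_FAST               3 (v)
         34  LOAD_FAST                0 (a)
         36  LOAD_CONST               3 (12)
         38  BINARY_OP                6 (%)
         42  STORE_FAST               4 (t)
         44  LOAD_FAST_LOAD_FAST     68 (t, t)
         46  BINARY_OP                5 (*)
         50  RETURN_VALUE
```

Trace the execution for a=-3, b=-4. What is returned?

LOAD_FAST_LOAD_FAST a,a → push -3,-3. Stack: [-3, -3]
BINARY_OP & → -3 & -3 = -3. Stack: [-3]
STORE_FAST x → x=-3. Stack: []
LOAD_CONST → push 20. Stack: [20]
STORE_FAST x → x=20. Stack: []
LOAD_FAST x → push 20. Stack: [20]
LOAD_CONST → push 11. Stack: [20, 11]
BINARY_OP & → 20 & 11 = 0. Stack: [0]
LOAD_FAST_LOAD_FAST a,x → push -3,20. Stack: [0, -3, 20]
BINARY_OP + → -3 + 20 = 17. Stack: [0, 17]
BINARY_OP - → 0 - 17 = -17. Stack: [-17]
STORE_FAST v → v=-17. Stack: []
LOAD_FAST a → push -3. Stack: [-3]
LOAD_CONST → push 12. Stack: [-3, 12]
BINARY_OP % → -3 % 12 = 9. Stack: [9]
STORE_FAST t → t=9. Stack: []
LOAD_FAST_LOAD_FAST t,t → push 9,9. Stack: [9, 9]
BINARY_OP * → 9 * 9 = 81. Stack: [81]
RETURN_VALUE → return 81.

81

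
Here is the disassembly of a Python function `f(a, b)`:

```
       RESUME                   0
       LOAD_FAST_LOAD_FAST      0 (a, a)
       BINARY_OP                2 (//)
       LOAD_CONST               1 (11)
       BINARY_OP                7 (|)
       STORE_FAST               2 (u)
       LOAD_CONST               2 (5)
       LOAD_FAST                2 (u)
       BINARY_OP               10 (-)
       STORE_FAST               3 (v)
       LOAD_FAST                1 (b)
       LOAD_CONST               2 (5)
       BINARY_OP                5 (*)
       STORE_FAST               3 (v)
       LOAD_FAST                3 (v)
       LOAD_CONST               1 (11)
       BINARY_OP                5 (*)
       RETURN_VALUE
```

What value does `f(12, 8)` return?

LOAD_FAST_LOAD_FAST a,a → push 12,12. Stack: [12, 12]
BINARY_OP // → 12 // 12 = 1. Stack: [1]
LOAD_CONST → push 11. Stack: [1, 11]
BINARY_OP | → 1 | 11 = 11. Stack: [11]
STORE_FAST u → u=11. Stack: []
LOAD_CONST → push 5. Stack: [5]
LOAD_FAST u → push 11. Stack: [5, 11]
BINARY_OP - → 5 - 11 = -6. Stack: [-6]
STORE_FAST v → v=-6. Stack: []
LOAD_FAST b → push 8. Stack: [8]
LOAD_CONST → push 5. Stack: [8, 5]
BINARY_OP * → 8 * 5 = 40. Stack: [40]
STORE_FAST v → v=40. Stack: []
LOAD_FAST v → push 40. Stack: [40]
LOAD_CONST → push 11. Stack: [40, 11]
BINARY_OP * → 40 * 11 = 440. Stack: [440]
RETURN_VALUE → return 440.

440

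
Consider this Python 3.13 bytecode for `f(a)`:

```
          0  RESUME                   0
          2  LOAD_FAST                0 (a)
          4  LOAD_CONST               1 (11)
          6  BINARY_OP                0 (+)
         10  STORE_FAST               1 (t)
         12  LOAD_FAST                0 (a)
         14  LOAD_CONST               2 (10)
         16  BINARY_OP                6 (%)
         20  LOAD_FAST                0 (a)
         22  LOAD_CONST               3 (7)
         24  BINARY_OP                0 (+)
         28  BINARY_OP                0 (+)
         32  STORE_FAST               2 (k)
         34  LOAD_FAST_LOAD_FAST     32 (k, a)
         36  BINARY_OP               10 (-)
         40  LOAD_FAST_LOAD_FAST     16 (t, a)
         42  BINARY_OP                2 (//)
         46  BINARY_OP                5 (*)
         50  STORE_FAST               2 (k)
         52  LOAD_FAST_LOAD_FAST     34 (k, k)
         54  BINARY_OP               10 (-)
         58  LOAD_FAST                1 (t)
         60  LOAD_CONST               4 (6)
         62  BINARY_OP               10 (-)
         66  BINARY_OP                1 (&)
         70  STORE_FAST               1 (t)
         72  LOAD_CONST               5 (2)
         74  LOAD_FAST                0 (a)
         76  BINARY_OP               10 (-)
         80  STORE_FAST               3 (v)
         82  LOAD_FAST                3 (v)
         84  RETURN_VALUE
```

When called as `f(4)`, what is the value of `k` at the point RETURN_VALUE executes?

LOAD_FAST a → push 4. Stack: [4]
LOAD_CONST → push 11. Stack: [4, 11]
BINARY_OP + → 4 + 11 = 15. Stack: [15]
STORE_FAST t → t=15. Stack: []
LOAD_FAST a → push 4. Stack: [4]
LOAD_CONST → push 10. Stack: [4, 10]
BINARY_OP % → 4 % 10 = 4. Stack: [4]
LOAD_FAST a → push 4. Stack: [4, 4]
LOAD_CONST → push 7. Stack: [4, 4, 7]
BINARY_OP + → 4 + 7 = 11. Stack: [4, 11]
BINARY_OP + → 4 + 11 = 15. Stack: [15]
STORE_FAST k → k=15. Stack: []
LOAD_FAST_LOAD_FAST k,a → push 15,4. Stack: [15, 4]
BINARY_OP - → 15 - 4 = 11. Stack: [11]
LOAD_FAST_LOAD_FAST t,a → push 15,4. Stack: [11, 15, 4]
BINARY_OP // → 15 // 4 = 3. Stack: [11, 3]
BINARY_OP * → 11 * 3 = 33. Stack: [33]
STORE_FAST k → k=33. Stack: []
LOAD_FAST_LOAD_FAST k,k → push 33,33. Stack: [33, 33]
BINARY_OP - → 33 - 33 = 0. Stack: [0]
LOAD_FAST t → push 15. Stack: [0, 15]
LOAD_CONST → push 6. Stack: [0, 15, 6]
BINARY_OP - → 15 - 6 = 9. Stack: [0, 9]
BINARY_OP & → 0 & 9 = 0. Stack: [0]
STORE_FAST t → t=0. Stack: []
LOAD_CONST → push 2. Stack: [2]
LOAD_FAST a → push 4. Stack: [2, 4]
BINARY_OP - → 2 - 4 = -2. Stack: [-2]
STORE_FAST v → v=-2. Stack: []
LOAD_FAST v → push -2. Stack: [-2]
RETURN_VALUE → return -2.

33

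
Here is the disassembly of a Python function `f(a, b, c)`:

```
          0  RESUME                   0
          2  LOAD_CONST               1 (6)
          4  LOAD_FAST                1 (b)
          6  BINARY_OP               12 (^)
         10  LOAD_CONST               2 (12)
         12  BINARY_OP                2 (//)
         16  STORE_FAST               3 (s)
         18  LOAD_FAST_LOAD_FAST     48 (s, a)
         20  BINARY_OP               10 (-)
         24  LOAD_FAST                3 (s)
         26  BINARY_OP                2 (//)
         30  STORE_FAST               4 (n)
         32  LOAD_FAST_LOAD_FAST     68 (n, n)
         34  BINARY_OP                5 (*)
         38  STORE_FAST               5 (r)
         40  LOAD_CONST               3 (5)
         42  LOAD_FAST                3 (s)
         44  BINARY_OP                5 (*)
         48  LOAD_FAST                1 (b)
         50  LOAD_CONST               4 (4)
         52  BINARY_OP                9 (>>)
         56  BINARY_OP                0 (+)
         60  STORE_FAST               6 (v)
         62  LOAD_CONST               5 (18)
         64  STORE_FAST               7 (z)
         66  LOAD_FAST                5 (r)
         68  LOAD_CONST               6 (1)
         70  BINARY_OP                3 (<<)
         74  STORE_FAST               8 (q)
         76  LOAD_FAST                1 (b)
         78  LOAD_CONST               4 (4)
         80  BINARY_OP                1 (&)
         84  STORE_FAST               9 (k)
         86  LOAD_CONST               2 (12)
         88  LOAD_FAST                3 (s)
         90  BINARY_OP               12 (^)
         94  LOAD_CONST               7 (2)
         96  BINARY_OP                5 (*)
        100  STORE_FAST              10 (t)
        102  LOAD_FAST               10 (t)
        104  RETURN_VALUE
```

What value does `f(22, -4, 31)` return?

LOAD_CONST → push 6. Stack: [6]
LOAD_FAST b → push -4. Stack: [6, -4]
BINARY_OP ^ → 6 ^ -4 = -6. Stack: [-6]
LOAD_CONST → push 12. Stack: [-6, 12]
BINARY_OP // → -6 // 12 = -1. Stack: [-1]
STORE_FAST s → s=-1. Stack: []
LOAD_FAST_LOAD_FAST s,a → push -1,22. Stack: [-1, 22]
BINARY_OP - → -1 - 22 = -23. Stack: [-23]
LOAD_FAST s → push -1. Stack: [-23, -1]
BINARY_OP // → -23 // -1 = 23. Stack: [23]
STORE_FAST n → n=23. Stack: []
LOAD_FAST_LOAD_FAST n,n → push 23,23. Stack: [23, 23]
BINARY_OP * → 23 * 23 = 529. Stack: [529]
STORE_FAST r → r=529. Stack: []
LOAD_CONST → push 5. Stack: [5]
LOAD_FAST s → push -1. Stack: [5, -1]
BINARY_OP * → 5 * -1 = -5. Stack: [-5]
LOAD_FAST b → push -4. Stack: [-5, -4]
LOAD_CONST → push 4. Stack: [-5, -4, 4]
BINARY_OP >> → -4 >> 4 = -1. Stack: [-5, -1]
BINARY_OP + → -5 + -1 = -6. Stack: [-6]
STORE_FAST v → v=-6. Stack: []
LOAD_CONST → push 18. Stack: [18]
STORE_FAST z → z=18. Stack: []
LOAD_FAST r → push 529. Stack: [529]
LOAD_CONST → push 1. Stack: [529, 1]
BINARY_OP << → 529 << 1 = 1058. Stack: [1058]
STORE_FAST q → q=1058. Stack: []
LOAD_FAST b → push -4. Stack: [-4]
LOAD_CONST → push 4. Stack: [-4, 4]
BINARY_OP & → -4 & 4 = 4. Stack: [4]
STORE_FAST k → k=4. Stack: []
LOAD_CONST → push 12. Stack: [12]
LOAD_FAST s → push -1. Stack: [12, -1]
BINARY_OP ^ → 12 ^ -1 = -13. Stack: [-13]
LOAD_CONST → push 2. Stack: [-13, 2]
BINARY_OP * → -13 * 2 = -26. Stack: [-26]
STORE_FAST t → t=-26. Stack: []
LOAD_FAST t → push -26. Stack: [-26]
RETURN_VALUE → return -26.

-26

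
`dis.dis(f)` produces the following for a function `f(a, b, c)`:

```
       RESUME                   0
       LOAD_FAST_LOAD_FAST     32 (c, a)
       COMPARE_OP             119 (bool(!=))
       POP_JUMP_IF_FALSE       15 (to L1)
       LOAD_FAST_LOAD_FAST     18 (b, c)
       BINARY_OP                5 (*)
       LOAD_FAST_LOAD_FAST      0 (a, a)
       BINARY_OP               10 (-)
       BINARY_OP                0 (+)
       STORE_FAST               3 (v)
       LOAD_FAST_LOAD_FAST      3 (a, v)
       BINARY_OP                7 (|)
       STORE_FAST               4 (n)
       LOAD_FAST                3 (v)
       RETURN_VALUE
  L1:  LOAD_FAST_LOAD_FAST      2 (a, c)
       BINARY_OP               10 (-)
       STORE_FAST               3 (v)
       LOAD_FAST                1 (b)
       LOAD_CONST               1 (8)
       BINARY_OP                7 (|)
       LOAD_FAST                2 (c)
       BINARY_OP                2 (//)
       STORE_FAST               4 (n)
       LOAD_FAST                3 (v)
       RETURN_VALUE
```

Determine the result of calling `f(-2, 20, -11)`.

LOAD_FAST_LOAD_FAST c,a → push -11,-2. Stack: [-11, -2]
COMPARE_OP bool(!=) → -11 vs -2 = True. Stack: [True]
POP_JUMP_IF_FALSE → pop True; no jump. Stack: []
LOAD_FAST_LOAD_FAST b,c → push 20,-11. Stack: [20, -11]
BINARY_OP * → 20 * -11 = -220. Stack: [-220]
LOAD_FAST_LOAD_FAST a,a → push -2,-2. Stack: [-220, -2, -2]
BINARY_OP - → -2 - -2 = 0. Stack: [-220, 0]
BINARY_OP + → -220 + 0 = -220. Stack: [-220]
STORE_FAST v → v=-220. Stack: []
LOAD_FAST_LOAD_FAST a,v → push -2,-220. Stack: [-2, -220]
BINARY_OP | → -2 | -220 = -2. Stack: [-2]
STORE_FAST n → n=-2. Stack: []
LOAD_FAST v → push -220. Stack: [-220]
RETURN_VALUE → return -220.

-220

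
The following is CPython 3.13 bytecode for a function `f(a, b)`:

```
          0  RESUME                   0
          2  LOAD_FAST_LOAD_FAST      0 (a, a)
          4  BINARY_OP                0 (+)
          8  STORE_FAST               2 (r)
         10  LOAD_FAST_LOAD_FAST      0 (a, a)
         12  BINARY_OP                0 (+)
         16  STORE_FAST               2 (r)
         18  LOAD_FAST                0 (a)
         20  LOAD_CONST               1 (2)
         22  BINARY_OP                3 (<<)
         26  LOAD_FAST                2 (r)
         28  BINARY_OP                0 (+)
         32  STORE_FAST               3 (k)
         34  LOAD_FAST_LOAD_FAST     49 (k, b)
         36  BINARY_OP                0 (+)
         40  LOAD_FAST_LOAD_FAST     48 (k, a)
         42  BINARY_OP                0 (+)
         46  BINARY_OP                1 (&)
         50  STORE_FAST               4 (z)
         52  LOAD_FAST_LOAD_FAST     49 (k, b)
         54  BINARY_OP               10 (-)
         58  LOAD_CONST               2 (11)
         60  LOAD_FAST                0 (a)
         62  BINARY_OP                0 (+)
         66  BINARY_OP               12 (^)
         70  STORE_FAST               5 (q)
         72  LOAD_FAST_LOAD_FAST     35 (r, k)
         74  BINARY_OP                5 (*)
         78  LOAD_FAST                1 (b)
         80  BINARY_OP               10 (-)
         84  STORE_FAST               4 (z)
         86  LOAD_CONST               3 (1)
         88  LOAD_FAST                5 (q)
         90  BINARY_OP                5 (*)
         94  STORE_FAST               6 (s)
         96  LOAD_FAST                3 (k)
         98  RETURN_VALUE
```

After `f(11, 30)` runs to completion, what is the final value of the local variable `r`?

22

LOAD_FAST_LOAD_FAST a,a → push 11,11. Stack: [11, 11]
BINARY_OP + → 11 + 11 = 22. Stack: [22]
STORE_FAST r → r=22. Stack: []
LOAD_FAST_LOAD_FAST a,a → push 11,11. Stack: [11, 11]
BINARY_OP + → 11 + 11 = 22. Stack: [22]
STORE_FAST r → r=22. Stack: []
LOAD_FAST a → push 11. Stack: [11]
LOAD_CONST → push 2. Stack: [11, 2]
BINARY_OP << → 11 << 2 = 44. Stack: [44]
LOAD_FAST r → push 22. Stack: [44, 22]
BINARY_OP + → 44 + 22 = 66. Stack: [66]
STORE_FAST k → k=66. Stack: []
LOAD_FAST_LOAD_FAST k,b → push 66,30. Stack: [66, 30]
BINARY_OP + → 66 + 30 = 96. Stack: [96]
LOAD_FAST_LOAD_FAST k,a → push 66,11. Stack: [96, 66, 11]
BINARY_OP + → 66 + 11 = 77. Stack: [96, 77]
BINARY_OP & → 96 & 77 = 64. Stack: [64]
STORE_FAST z → z=64. Stack: []
LOAD_FAST_LOAD_FAST k,b → push 66,30. Stack: [66, 30]
BINARY_OP - → 66 - 30 = 36. Stack: [36]
LOAD_CONST → push 11. Stack: [36, 11]
LOAD_FAST a → push 11. Stack: [36, 11, 11]
BINARY_OP + → 11 + 11 = 22. Stack: [36, 22]
BINARY_OP ^ → 36 ^ 22 = 50. Stack: [50]
STORE_FAST q → q=50. Stack: []
LOAD_FAST_LOAD_FAST r,k → push 22,66. Stack: [22, 66]
BINARY_OP * → 22 * 66 = 1452. Stack: [1452]
LOAD_FAST b → push 30. Stack: [1452, 30]
BINARY_OP - → 1452 - 30 = 1422. Stack: [1422]
STORE_FAST z → z=1422. Stack: []
LOAD_CONST → push 1. Stack: [1]
LOAD_FAST q → push 50. Stack: [1, 50]
BINARY_OP * → 1 * 50 = 50. Stack: [50]
STORE_FAST s → s=50. Stack: []
LOAD_FAST k → push 66. Stack: [66]
RETURN_VALUE → return 66.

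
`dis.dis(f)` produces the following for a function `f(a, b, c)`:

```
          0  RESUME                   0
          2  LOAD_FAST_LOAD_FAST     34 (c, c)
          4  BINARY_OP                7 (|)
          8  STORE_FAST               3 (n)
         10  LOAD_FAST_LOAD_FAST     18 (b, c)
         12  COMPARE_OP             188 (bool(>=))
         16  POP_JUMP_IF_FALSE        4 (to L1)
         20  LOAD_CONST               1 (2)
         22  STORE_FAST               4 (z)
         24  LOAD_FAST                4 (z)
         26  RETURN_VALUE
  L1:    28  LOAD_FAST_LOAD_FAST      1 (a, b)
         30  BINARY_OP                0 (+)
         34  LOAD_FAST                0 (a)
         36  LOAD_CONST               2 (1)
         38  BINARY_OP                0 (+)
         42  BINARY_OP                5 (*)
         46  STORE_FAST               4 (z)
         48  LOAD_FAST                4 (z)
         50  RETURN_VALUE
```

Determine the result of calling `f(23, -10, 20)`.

LOAD_FAST_LOAD_FAST c,c → push 20,20. Stack: [20, 20]
BINARY_OP | → 20 | 20 = 20. Stack: [20]
STORE_FAST n → n=20. Stack: []
LOAD_FAST_LOAD_FAST b,c → push -10,20. Stack: [-10, 20]
COMPARE_OP bool(>=) → -10 vs 20 = False. Stack: [False]
POP_JUMP_IF_FALSE → pop False; jump. Stack: []
LOAD_FAST_LOAD_FAST a,b → push 23,-10. Stack: [23, -10]
BINARY_OP + → 23 + -10 = 13. Stack: [13]
LOAD_FAST a → push 23. Stack: [13, 23]
LOAD_CONST → push 1. Stack: [13, 23, 1]
BINARY_OP + → 23 + 1 = 24. Stack: [13, 24]
BINARY_OP * → 13 * 24 = 312. Stack: [312]
STORE_FAST z → z=312. Stack: []
LOAD_FAST z → push 312. Stack: [312]
RETURN_VALUE → return 312.

312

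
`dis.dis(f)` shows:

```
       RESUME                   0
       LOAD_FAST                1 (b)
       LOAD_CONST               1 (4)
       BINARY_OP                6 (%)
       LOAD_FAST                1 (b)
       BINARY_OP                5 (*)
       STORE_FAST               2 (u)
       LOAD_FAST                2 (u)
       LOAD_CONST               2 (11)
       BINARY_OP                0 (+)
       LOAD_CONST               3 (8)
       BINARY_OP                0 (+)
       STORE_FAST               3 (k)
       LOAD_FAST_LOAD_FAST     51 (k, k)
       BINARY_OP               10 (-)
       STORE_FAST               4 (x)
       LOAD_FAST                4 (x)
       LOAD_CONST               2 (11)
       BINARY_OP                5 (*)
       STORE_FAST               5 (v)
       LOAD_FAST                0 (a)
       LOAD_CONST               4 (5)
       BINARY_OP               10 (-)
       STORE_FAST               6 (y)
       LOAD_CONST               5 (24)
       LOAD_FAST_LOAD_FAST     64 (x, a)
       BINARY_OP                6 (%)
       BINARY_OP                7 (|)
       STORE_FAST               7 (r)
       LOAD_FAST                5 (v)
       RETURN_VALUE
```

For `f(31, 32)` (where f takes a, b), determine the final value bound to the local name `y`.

LOAD_FAST b → push 32. Stack: [32]
LOAD_CONST → push 4. Stack: [32, 4]
BINARY_OP % → 32 % 4 = 0. Stack: [0]
LOAD_FAST b → push 32. Stack: [0, 32]
BINARY_OP * → 0 * 32 = 0. Stack: [0]
STORE_FAST u → u=0. Stack: []
LOAD_FAST u → push 0. Stack: [0]
LOAD_CONST → push 11. Stack: [0, 11]
BINARY_OP + → 0 + 11 = 11. Stack: [11]
LOAD_CONST → push 8. Stack: [11, 8]
BINARY_OP + → 11 + 8 = 19. Stack: [19]
STORE_FAST k → k=19. Stack: []
LOAD_FAST_LOAD_FAST k,k → push 19,19. Stack: [19, 19]
BINARY_OP - → 19 - 19 = 0. Stack: [0]
STORE_FAST x → x=0. Stack: []
LOAD_FAST x → push 0. Stack: [0]
LOAD_CONST → push 11. Stack: [0, 11]
BINARY_OP * → 0 * 11 = 0. Stack: [0]
STORE_FAST v → v=0. Stack: []
LOAD_FAST a → push 31. Stack: [31]
LOAD_CONST → push 5. Stack: [31, 5]
BINARY_OP - → 31 - 5 = 26. Stack: [26]
STORE_FAST y → y=26. Stack: []
LOAD_CONST → push 24. Stack: [24]
LOAD_FAST_LOAD_FAST x,a → push 0,31. Stack: [24, 0, 31]
BINARY_OP % → 0 % 31 = 0. Stack: [24, 0]
BINARY_OP | → 24 | 0 = 24. Stack: [24]
STORE_FAST r → r=24. Stack: []
LOAD_FAST v → push 0. Stack: [0]
RETURN_VALUE → return 0.

26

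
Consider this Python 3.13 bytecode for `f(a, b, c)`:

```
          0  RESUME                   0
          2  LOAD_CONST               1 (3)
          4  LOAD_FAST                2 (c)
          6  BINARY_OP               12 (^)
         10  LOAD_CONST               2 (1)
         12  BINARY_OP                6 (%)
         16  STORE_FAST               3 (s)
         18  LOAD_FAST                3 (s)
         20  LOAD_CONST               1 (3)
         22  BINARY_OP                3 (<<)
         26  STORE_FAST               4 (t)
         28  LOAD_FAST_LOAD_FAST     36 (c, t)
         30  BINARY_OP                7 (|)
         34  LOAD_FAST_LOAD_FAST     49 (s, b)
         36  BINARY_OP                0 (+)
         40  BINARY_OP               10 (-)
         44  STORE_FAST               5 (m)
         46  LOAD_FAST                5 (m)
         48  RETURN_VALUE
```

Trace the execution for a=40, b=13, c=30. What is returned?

17

LOAD_CONST → push 3. Stack: [3]
LOAD_FAST c → push 30. Stack: [3, 30]
BINARY_OP ^ → 3 ^ 30 = 29. Stack: [29]
LOAD_CONST → push 1. Stack: [29, 1]
BINARY_OP % → 29 % 1 = 0. Stack: [0]
STORE_FAST s → s=0. Stack: []
LOAD_FAST s → push 0. Stack: [0]
LOAD_CONST → push 3. Stack: [0, 3]
BINARY_OP << → 0 << 3 = 0. Stack: [0]
STORE_FAST t → t=0. Stack: []
LOAD_FAST_LOAD_FAST c,t → push 30,0. Stack: [30, 0]
BINARY_OP | → 30 | 0 = 30. Stack: [30]
LOAD_FAST_LOAD_FAST s,b → push 0,13. Stack: [30, 0, 13]
BINARY_OP + → 0 + 13 = 13. Stack: [30, 13]
BINARY_OP - → 30 - 13 = 17. Stack: [17]
STORE_FAST m → m=17. Stack: []
LOAD_FAST m → push 17. Stack: [17]
RETURN_VALUE → return 17.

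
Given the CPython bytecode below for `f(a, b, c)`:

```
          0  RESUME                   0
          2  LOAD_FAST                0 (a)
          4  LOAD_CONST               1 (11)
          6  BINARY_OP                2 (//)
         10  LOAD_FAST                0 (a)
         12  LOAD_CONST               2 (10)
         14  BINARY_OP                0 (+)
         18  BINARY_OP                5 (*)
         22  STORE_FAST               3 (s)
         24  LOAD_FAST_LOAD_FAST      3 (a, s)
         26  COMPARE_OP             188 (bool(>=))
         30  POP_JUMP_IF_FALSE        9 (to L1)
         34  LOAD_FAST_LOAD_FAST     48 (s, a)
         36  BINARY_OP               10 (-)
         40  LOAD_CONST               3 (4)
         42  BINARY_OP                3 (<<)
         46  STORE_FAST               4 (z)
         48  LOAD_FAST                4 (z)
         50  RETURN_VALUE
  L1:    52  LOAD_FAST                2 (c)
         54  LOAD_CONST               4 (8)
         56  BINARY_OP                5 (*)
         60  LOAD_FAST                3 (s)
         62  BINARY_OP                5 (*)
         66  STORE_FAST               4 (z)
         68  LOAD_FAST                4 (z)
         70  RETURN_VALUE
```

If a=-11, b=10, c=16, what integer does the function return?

128

LOAD_FAST a → push -11. Stack: [-11]
LOAD_CONST → push 11. Stack: [-11, 11]
BINARY_OP // → -11 // 11 = -1. Stack: [-1]
LOAD_FAST a → push -11. Stack: [-1, -11]
LOAD_CONST → push 10. Stack: [-1, -11, 10]
BINARY_OP + → -11 + 10 = -1. Stack: [-1, -1]
BINARY_OP * → -1 * -1 = 1. Stack: [1]
STORE_FAST s → s=1. Stack: []
LOAD_FAST_LOAD_FAST a,s → push -11,1. Stack: [-11, 1]
COMPARE_OP bool(>=) → -11 vs 1 = False. Stack: [False]
POP_JUMP_IF_FALSE → pop False; jump. Stack: []
LOAD_FAST c → push 16. Stack: [16]
LOAD_CONST → push 8. Stack: [16, 8]
BINARY_OP * → 16 * 8 = 128. Stack: [128]
LOAD_FAST s → push 1. Stack: [128, 1]
BINARY_OP * → 128 * 1 = 128. Stack: [128]
STORE_FAST z → z=128. Stack: []
LOAD_FAST z → push 128. Stack: [128]
RETURN_VALUE → return 128.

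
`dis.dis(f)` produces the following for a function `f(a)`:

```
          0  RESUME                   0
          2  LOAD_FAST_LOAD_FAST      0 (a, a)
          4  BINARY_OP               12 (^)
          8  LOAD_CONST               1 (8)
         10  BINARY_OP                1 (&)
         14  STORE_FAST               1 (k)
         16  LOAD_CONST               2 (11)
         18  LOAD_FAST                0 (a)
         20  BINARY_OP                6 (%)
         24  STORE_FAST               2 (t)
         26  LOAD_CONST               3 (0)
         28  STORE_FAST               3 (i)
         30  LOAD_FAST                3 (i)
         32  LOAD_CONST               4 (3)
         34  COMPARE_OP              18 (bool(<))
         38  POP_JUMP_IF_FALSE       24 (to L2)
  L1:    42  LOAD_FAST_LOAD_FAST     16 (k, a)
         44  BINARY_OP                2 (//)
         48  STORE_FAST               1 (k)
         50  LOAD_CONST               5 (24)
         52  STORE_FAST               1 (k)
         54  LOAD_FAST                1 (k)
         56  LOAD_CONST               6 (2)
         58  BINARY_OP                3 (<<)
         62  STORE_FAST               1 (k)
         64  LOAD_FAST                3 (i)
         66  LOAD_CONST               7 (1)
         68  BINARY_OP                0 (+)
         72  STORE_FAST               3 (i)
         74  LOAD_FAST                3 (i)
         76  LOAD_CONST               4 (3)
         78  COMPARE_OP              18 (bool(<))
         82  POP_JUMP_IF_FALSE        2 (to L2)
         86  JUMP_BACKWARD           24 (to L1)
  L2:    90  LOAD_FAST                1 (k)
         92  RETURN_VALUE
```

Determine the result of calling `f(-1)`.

96

LOAD_FAST_LOAD_FAST a,a → push -1,-1
BINARY_OP ^ → -1 ^ -1 = 0
LOAD_CONST → push 8
BINARY_OP & → 0 & 8 = 0
STORE_FAST k → k=0
LOAD_CONST → push 11
LOAD_FAST a → push -1
BINARY_OP % → 11 % -1 = 0
STORE_FAST t → t=0
LOAD_CONST → push 0
STORE_FAST i → i=0
LOAD_FAST i → push 0
LOAD_CONST → push 3
COMPARE_OP bool(<) → 0 vs 3 = True
POP_JUMP_IF_FALSE → pop True; no jump
LOAD_FAST_LOAD_FAST k,a → push 0,-1
BINARY_OP // → 0 // -1 = 0
STORE_FAST k → k=0
LOAD_CONST → push 24
STORE_FAST k → k=24
LOAD_FAST k → push 24
LOAD_CONST → push 2
BINARY_OP << → 24 << 2 = 96
STORE_FAST k → k=96
LOAD_FAST i → push 0
LOAD_CONST → push 1
BINARY_OP + → 0 + 1 = 1
STORE_FAST i → i=1
LOAD_FAST i → push 1
LOAD_CONST → push 3
COMPARE_OP bool(<) → 1 vs 3 = True
POP_JUMP_IF_FALSE → pop True; no jump
LOAD_FAST_LOAD_FAST k,a → push 96,-1
BINARY_OP // → 96 // -1 = -96
STORE_FAST k → k=-96
LOAD_CONST → push 24
STORE_FAST k → k=24
LOAD_FAST k → push 24
LOAD_CONST → push 2
BINARY_OP << → 24 << 2 = 96
STORE_FAST k → k=96
LOAD_FAST i → push 1
LOAD_CONST → push 1
BINARY_OP + → 1 + 1 = 2
STORE_FAST i → i=2
LOAD_FAST i → push 2
LOAD_CONST → push 3
COMPARE_OP bool(<) → 2 vs 3 = True
POP_JUMP_IF_FALSE → pop True; no jump
LOAD_FAST_LOAD_FAST k,a → push 96,-1
BINARY_OP // → 96 // -1 = -96
STORE_FAST k → k=-96
LOAD_CONST → push 24
STORE_FAST k → k=24
LOAD_FAST k → push 24
LOAD_CONST → push 2
BINARY_OP << → 24 << 2 = 96
STORE_FAST k → k=96
LOAD_FAST i → push 2
LOAD_CONST → push 1
BINARY_OP + → 2 + 1 = 3
STORE_FAST i → i=3
LOAD_FAST i → push 3
LOAD_CONST → push 3
COMPARE_OP bool(<) → 3 vs 3 = False
POP_JUMP_IF_FALSE → pop False; jump
LOAD_FAST k → push 96
RETURN_VALUE → return 96.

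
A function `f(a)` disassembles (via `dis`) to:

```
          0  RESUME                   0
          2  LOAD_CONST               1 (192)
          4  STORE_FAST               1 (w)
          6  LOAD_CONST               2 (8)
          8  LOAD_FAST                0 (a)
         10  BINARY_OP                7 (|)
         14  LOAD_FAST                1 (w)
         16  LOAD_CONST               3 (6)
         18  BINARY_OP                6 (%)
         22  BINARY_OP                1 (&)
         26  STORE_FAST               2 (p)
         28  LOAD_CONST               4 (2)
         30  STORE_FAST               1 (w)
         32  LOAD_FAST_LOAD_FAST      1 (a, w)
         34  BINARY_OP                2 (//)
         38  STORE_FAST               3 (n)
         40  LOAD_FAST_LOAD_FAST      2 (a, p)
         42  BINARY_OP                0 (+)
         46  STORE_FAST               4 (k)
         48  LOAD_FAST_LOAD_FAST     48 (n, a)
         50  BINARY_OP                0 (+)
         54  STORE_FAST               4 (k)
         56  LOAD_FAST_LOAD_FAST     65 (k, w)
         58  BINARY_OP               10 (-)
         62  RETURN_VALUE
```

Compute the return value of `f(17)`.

23

LOAD_CONST → push 192. Stack: [192]
STORE_FAST w → w=192. Stack: []
LOAD_CONST → push 8. Stack: [8]
LOAD_FAST a → push 17. Stack: [8, 17]
BINARY_OP | → 8 | 17 = 25. Stack: [25]
LOAD_FAST w → push 192. Stack: [25, 192]
LOAD_CONST → push 6. Stack: [25, 192, 6]
BINARY_OP % → 192 % 6 = 0. Stack: [25, 0]
BINARY_OP & → 25 & 0 = 0. Stack: [0]
STORE_FAST p → p=0. Stack: []
LOAD_CONST → push 2. Stack: [2]
STORE_FAST w → w=2. Stack: []
LOAD_FAST_LOAD_FAST a,w → push 17,2. Stack: [17, 2]
BINARY_OP // → 17 // 2 = 8. Stack: [8]
STORE_FAST n → n=8. Stack: []
LOAD_FAST_LOAD_FAST a,p → push 17,0. Stack: [17, 0]
BINARY_OP + → 17 + 0 = 17. Stack: [17]
STORE_FAST k → k=17. Stack: []
LOAD_FAST_LOAD_FAST n,a → push 8,17. Stack: [8, 17]
BINARY_OP + → 8 + 17 = 25. Stack: [25]
STORE_FAST k → k=25. Stack: []
LOAD_FAST_LOAD_FAST k,w → push 25,2. Stack: [25, 2]
BINARY_OP - → 25 - 2 = 23. Stack: [23]
RETURN_VALUE → return 23.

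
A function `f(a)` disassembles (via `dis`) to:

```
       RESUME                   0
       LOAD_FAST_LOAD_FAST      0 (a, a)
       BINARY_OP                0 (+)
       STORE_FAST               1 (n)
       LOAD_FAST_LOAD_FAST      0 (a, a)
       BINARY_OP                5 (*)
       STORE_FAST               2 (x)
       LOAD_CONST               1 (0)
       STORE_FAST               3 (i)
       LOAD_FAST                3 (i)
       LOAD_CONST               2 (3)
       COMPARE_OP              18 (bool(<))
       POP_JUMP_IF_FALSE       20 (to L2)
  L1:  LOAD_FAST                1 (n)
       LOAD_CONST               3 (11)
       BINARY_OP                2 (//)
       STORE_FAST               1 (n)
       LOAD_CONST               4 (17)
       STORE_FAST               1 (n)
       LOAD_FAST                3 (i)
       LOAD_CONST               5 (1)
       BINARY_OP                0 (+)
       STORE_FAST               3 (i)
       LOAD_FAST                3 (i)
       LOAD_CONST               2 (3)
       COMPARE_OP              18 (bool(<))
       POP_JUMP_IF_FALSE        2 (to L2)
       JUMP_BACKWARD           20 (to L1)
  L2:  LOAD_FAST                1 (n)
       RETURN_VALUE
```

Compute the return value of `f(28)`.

17

LOAD_FAST_LOAD_FAST a,a → push 28,28. Stack: [28, 28]
BINARY_OP + → 28 + 28 = 56. Stack: [56]
STORE_FAST n → n=56. Stack: []
LOAD_FAST_LOAD_FAST a,a → push 28,28. Stack: [28, 28]
BINARY_OP * → 28 * 28 = 784. Stack: [784]
STORE_FAST x → x=784. Stack: []
LOAD_CONST → push 0. Stack: [0]
STORE_FAST i → i=0. Stack: []
LOAD_FAST i → push 0. Stack: [0]
LOAD_CONST → push 3. Stack: [0, 3]
COMPARE_OP bool(<) → 0 vs 3 = True. Stack: [True]
POP_JUMP_IF_FALSE → pop True; no jump. Stack: []
LOAD_FAST n → push 56. Stack: [56]
LOAD_CONST → push 11. Stack: [56, 11]
BINARY_OP // → 56 // 11 = 5. Stack: [5]
STORE_FAST n → n=5. Stack: []
LOAD_CONST → push 17. Stack: [17]
STORE_FAST n → n=17. Stack: []
LOAD_FAST i → push 0. Stack: [0]
LOAD_CONST → push 1. Stack: [0, 1]
BINARY_OP + → 0 + 1 = 1. Stack: [1]
STORE_FAST i → i=1. Stack: []
LOAD_FAST i → push 1. Stack: [1]
LOAD_CONST → push 3. Stack: [1, 3]
COMPARE_OP bool(<) → 1 vs 3 = True. Stack: [True]
POP_JUMP_IF_FALSE → pop True; no jump. Stack: []
LOAD_FAST n → push 17. Stack: [17]
LOAD_CONST → push 11. Stack: [17, 11]
BINARY_OP // → 17 // 11 = 1. Stack: [1]
STORE_FAST n → n=1. Stack: []
LOAD_CONST → push 17. Stack: [17]
STORE_FAST n → n=17. Stack: []
LOAD_FAST i → push 1. Stack: [1]
LOAD_CONST → push 1. Stack: [1, 1]
BINARY_OP + → 1 + 1 = 2. Stack: [2]
STORE_FAST i → i=2. Stack: []
LOAD_FAST i → push 2. Stack: [2]
LOAD_CONST → push 3. Stack: [2, 3]
COMPARE_OP bool(<) → 2 vs 3 = True. Stack: [True]
POP_JUMP_IF_FALSE → pop True; no jump. Stack: []
LOAD_FAST n → push 17. Stack: [17]
LOAD_CONST → push 11. Stack: [17, 11]
BINARY_OP // → 17 // 11 = 1. Stack: [1]
STORE_FAST n → n=1. Stack: []
LOAD_CONST → push 17. Stack: [17]
STORE_FAST n → n=17. Stack: []
LOAD_FAST i → push 2. Stack: [2]
LOAD_CONST → push 1. Stack: [2, 1]
BINARY_OP + → 2 + 1 = 3. Stack: [3]
STORE_FAST i → i=3. Stack: []
LOAD_FAST i → push 3. Stack: [3]
LOAD_CONST → push 3. Stack: [3, 3]
COMPARE_OP bool(<) → 3 vs 3 = False. Stack: [False]
POP_JUMP_IF_FALSE → pop False; jump. Stack: []
LOAD_FAST n → push 17. Stack: [17]
RETURN_VALUE → return 17.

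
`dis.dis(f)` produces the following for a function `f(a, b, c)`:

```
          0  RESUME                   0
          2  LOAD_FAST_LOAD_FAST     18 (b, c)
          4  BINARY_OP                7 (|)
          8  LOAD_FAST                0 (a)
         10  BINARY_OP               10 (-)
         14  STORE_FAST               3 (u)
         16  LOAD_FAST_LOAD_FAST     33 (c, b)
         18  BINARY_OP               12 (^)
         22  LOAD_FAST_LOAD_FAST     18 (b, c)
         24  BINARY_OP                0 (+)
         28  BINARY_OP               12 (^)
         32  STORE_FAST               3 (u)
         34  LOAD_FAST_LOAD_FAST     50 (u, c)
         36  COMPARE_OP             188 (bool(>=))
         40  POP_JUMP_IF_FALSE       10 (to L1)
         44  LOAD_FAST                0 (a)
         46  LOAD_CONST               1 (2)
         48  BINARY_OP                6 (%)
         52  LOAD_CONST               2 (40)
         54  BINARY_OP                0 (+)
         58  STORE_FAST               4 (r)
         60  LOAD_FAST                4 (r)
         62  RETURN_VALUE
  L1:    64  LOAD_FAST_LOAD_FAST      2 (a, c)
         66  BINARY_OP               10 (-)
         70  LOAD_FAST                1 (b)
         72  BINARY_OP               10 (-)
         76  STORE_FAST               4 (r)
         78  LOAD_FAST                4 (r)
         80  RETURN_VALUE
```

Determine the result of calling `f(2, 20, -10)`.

LOAD_FAST_LOAD_FAST b,c → push 20,-10. Stack: [20, -10]
BINARY_OP | → 20 | -10 = -10. Stack: [-10]
LOAD_FAST a → push 2. Stack: [-10, 2]
BINARY_OP - → -10 - 2 = -12. Stack: [-12]
STORE_FAST u → u=-12. Stack: []
LOAD_FAST_LOAD_FAST c,b → push -10,20. Stack: [-10, 20]
BINARY_OP ^ → -10 ^ 20 = -30. Stack: [-30]
LOAD_FAST_LOAD_FAST b,c → push 20,-10. Stack: [-30, 20, -10]
BINARY_OP + → 20 + -10 = 10. Stack: [-30, 10]
BINARY_OP ^ → -30 ^ 10 = -24. Stack: [-24]
STORE_FAST u → u=-24. Stack: []
LOAD_FAST_LOAD_FAST u,c → push -24,-10. Stack: [-24, -10]
COMPARE_OP bool(>=) → -24 vs -10 = False. Stack: [False]
POP_JUMP_IF_FALSE → pop False; jump. Stack: []
LOAD_FAST_LOAD_FAST a,c → push 2,-10. Stack: [2, -10]
BINARY_OP - → 2 - -10 = 12. Stack: [12]
LOAD_FAST b → push 20. Stack: [12, 20]
BINARY_OP - → 12 - 20 = -8. Stack: [-8]
STORE_FAST r → r=-8. Stack: []
LOAD_FAST r → push -8. Stack: [-8]
RETURN_VALUE → return -8.

-8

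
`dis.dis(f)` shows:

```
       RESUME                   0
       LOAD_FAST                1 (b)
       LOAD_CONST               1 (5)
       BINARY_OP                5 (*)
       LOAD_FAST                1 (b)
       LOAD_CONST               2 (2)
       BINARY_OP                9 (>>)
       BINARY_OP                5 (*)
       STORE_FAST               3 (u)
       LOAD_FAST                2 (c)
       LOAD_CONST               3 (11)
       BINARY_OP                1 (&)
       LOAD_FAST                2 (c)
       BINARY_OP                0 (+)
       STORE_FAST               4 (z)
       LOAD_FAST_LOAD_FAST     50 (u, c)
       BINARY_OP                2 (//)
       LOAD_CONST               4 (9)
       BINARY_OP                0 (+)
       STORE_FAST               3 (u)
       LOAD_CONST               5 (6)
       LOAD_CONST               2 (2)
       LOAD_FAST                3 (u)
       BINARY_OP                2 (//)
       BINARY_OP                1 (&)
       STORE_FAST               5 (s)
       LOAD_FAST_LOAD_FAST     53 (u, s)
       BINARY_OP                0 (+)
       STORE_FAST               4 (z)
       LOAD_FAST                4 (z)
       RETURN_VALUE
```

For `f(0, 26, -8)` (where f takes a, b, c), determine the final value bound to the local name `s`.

6

LOAD_FAST b → push 26. Stack: [26]
LOAD_CONST → push 5. Stack: [26, 5]
BINARY_OP * → 26 * 5 = 130. Stack: [130]
LOAD_FAST b → push 26. Stack: [130, 26]
LOAD_CONST → push 2. Stack: [130, 26, 2]
BINARY_OP >> → 26 >> 2 = 6. Stack: [130, 6]
BINARY_OP * → 130 * 6 = 780. Stack: [780]
STORE_FAST u → u=780. Stack: []
LOAD_FAST c → push -8. Stack: [-8]
LOAD_CONST → push 11. Stack: [-8, 11]
BINARY_OP & → -8 & 11 = 8. Stack: [8]
LOAD_FAST c → push -8. Stack: [8, -8]
BINARY_OP + → 8 + -8 = 0. Stack: [0]
STORE_FAST z → z=0. Stack: []
LOAD_FAST_LOAD_FAST u,c → push 780,-8. Stack: [780, -8]
BINARY_OP // → 780 // -8 = -98. Stack: [-98]
LOAD_CONST → push 9. Stack: [-98, 9]
BINARY_OP + → -98 + 9 = -89. Stack: [-89]
STORE_FAST u → u=-89. Stack: []
LOAD_CONST → push 6. Stack: [6]
LOAD_CONST → push 2. Stack: [6, 2]
LOAD_FAST u → push -89. Stack: [6, 2, -89]
BINARY_OP // → 2 // -89 = -1. Stack: [6, -1]
BINARY_OP & → 6 & -1 = 6. Stack: [6]
STORE_FAST s → s=6. Stack: []
LOAD_FAST_LOAD_FAST u,s → push -89,6. Stack: [-89, 6]
BINARY_OP + → -89 + 6 = -83. Stack: [-83]
STORE_FAST z → z=-83. Stack: []
LOAD_FAST z → push -83. Stack: [-83]
RETURN_VALUE → return -83.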